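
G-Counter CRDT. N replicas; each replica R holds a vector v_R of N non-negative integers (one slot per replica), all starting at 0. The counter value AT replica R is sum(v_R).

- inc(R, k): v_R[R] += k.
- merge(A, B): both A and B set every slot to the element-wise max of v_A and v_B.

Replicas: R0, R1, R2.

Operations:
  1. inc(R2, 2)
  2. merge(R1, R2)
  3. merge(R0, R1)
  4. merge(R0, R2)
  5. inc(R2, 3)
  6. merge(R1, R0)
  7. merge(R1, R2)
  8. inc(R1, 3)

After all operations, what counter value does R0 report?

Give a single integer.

Answer: 2

Derivation:
Op 1: inc R2 by 2 -> R2=(0,0,2) value=2
Op 2: merge R1<->R2 -> R1=(0,0,2) R2=(0,0,2)
Op 3: merge R0<->R1 -> R0=(0,0,2) R1=(0,0,2)
Op 4: merge R0<->R2 -> R0=(0,0,2) R2=(0,0,2)
Op 5: inc R2 by 3 -> R2=(0,0,5) value=5
Op 6: merge R1<->R0 -> R1=(0,0,2) R0=(0,0,2)
Op 7: merge R1<->R2 -> R1=(0,0,5) R2=(0,0,5)
Op 8: inc R1 by 3 -> R1=(0,3,5) value=8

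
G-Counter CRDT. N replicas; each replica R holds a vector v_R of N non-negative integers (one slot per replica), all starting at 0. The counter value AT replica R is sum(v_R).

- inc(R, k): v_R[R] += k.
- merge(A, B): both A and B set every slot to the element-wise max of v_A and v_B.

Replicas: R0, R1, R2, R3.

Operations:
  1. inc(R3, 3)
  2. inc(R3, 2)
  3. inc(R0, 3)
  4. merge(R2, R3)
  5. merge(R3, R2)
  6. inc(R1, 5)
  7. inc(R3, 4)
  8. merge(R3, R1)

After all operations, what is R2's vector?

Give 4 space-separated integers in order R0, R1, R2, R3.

Answer: 0 0 0 5

Derivation:
Op 1: inc R3 by 3 -> R3=(0,0,0,3) value=3
Op 2: inc R3 by 2 -> R3=(0,0,0,5) value=5
Op 3: inc R0 by 3 -> R0=(3,0,0,0) value=3
Op 4: merge R2<->R3 -> R2=(0,0,0,5) R3=(0,0,0,5)
Op 5: merge R3<->R2 -> R3=(0,0,0,5) R2=(0,0,0,5)
Op 6: inc R1 by 5 -> R1=(0,5,0,0) value=5
Op 7: inc R3 by 4 -> R3=(0,0,0,9) value=9
Op 8: merge R3<->R1 -> R3=(0,5,0,9) R1=(0,5,0,9)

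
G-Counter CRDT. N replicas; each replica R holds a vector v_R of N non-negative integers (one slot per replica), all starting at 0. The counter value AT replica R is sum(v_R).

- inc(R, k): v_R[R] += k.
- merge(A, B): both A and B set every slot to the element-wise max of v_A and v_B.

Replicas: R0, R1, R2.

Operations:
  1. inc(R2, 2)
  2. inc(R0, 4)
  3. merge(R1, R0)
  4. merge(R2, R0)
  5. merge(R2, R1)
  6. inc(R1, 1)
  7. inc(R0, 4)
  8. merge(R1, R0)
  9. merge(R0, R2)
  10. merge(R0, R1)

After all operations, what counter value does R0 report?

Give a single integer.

Answer: 11

Derivation:
Op 1: inc R2 by 2 -> R2=(0,0,2) value=2
Op 2: inc R0 by 4 -> R0=(4,0,0) value=4
Op 3: merge R1<->R0 -> R1=(4,0,0) R0=(4,0,0)
Op 4: merge R2<->R0 -> R2=(4,0,2) R0=(4,0,2)
Op 5: merge R2<->R1 -> R2=(4,0,2) R1=(4,0,2)
Op 6: inc R1 by 1 -> R1=(4,1,2) value=7
Op 7: inc R0 by 4 -> R0=(8,0,2) value=10
Op 8: merge R1<->R0 -> R1=(8,1,2) R0=(8,1,2)
Op 9: merge R0<->R2 -> R0=(8,1,2) R2=(8,1,2)
Op 10: merge R0<->R1 -> R0=(8,1,2) R1=(8,1,2)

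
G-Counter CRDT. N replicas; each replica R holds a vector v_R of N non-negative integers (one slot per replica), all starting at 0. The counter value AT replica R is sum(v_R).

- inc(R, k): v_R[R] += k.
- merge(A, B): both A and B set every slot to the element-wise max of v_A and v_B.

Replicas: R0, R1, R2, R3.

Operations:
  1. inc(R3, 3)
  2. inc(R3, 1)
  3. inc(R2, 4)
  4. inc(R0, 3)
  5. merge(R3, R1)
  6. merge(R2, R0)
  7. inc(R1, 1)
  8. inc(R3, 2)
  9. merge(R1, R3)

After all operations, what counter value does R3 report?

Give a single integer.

Op 1: inc R3 by 3 -> R3=(0,0,0,3) value=3
Op 2: inc R3 by 1 -> R3=(0,0,0,4) value=4
Op 3: inc R2 by 4 -> R2=(0,0,4,0) value=4
Op 4: inc R0 by 3 -> R0=(3,0,0,0) value=3
Op 5: merge R3<->R1 -> R3=(0,0,0,4) R1=(0,0,0,4)
Op 6: merge R2<->R0 -> R2=(3,0,4,0) R0=(3,0,4,0)
Op 7: inc R1 by 1 -> R1=(0,1,0,4) value=5
Op 8: inc R3 by 2 -> R3=(0,0,0,6) value=6
Op 9: merge R1<->R3 -> R1=(0,1,0,6) R3=(0,1,0,6)

Answer: 7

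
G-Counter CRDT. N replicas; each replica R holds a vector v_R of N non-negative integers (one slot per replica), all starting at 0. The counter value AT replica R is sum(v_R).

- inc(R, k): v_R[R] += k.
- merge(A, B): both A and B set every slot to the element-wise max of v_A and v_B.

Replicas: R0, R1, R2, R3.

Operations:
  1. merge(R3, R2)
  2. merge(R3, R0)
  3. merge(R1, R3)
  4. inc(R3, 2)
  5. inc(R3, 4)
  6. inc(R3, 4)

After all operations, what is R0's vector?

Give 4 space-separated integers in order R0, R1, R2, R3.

Answer: 0 0 0 0

Derivation:
Op 1: merge R3<->R2 -> R3=(0,0,0,0) R2=(0,0,0,0)
Op 2: merge R3<->R0 -> R3=(0,0,0,0) R0=(0,0,0,0)
Op 3: merge R1<->R3 -> R1=(0,0,0,0) R3=(0,0,0,0)
Op 4: inc R3 by 2 -> R3=(0,0,0,2) value=2
Op 5: inc R3 by 4 -> R3=(0,0,0,6) value=6
Op 6: inc R3 by 4 -> R3=(0,0,0,10) value=10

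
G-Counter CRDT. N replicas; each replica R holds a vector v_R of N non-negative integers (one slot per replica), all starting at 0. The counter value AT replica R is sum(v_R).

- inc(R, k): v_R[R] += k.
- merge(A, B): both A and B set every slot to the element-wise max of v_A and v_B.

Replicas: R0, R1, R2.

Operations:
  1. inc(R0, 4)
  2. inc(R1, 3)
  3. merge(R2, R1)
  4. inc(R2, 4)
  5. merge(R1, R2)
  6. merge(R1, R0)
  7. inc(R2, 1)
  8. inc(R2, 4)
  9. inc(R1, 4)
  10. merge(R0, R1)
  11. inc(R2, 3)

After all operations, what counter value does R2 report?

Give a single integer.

Answer: 15

Derivation:
Op 1: inc R0 by 4 -> R0=(4,0,0) value=4
Op 2: inc R1 by 3 -> R1=(0,3,0) value=3
Op 3: merge R2<->R1 -> R2=(0,3,0) R1=(0,3,0)
Op 4: inc R2 by 4 -> R2=(0,3,4) value=7
Op 5: merge R1<->R2 -> R1=(0,3,4) R2=(0,3,4)
Op 6: merge R1<->R0 -> R1=(4,3,4) R0=(4,3,4)
Op 7: inc R2 by 1 -> R2=(0,3,5) value=8
Op 8: inc R2 by 4 -> R2=(0,3,9) value=12
Op 9: inc R1 by 4 -> R1=(4,7,4) value=15
Op 10: merge R0<->R1 -> R0=(4,7,4) R1=(4,7,4)
Op 11: inc R2 by 3 -> R2=(0,3,12) value=15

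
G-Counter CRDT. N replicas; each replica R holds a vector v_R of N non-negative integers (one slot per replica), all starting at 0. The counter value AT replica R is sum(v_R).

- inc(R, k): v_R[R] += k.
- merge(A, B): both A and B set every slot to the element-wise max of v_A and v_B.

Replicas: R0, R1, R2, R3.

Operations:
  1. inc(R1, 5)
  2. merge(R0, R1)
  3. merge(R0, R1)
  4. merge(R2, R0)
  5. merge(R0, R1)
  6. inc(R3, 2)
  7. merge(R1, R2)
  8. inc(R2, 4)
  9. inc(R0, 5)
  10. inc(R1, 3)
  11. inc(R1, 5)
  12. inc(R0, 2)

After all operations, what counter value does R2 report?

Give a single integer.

Op 1: inc R1 by 5 -> R1=(0,5,0,0) value=5
Op 2: merge R0<->R1 -> R0=(0,5,0,0) R1=(0,5,0,0)
Op 3: merge R0<->R1 -> R0=(0,5,0,0) R1=(0,5,0,0)
Op 4: merge R2<->R0 -> R2=(0,5,0,0) R0=(0,5,0,0)
Op 5: merge R0<->R1 -> R0=(0,5,0,0) R1=(0,5,0,0)
Op 6: inc R3 by 2 -> R3=(0,0,0,2) value=2
Op 7: merge R1<->R2 -> R1=(0,5,0,0) R2=(0,5,0,0)
Op 8: inc R2 by 4 -> R2=(0,5,4,0) value=9
Op 9: inc R0 by 5 -> R0=(5,5,0,0) value=10
Op 10: inc R1 by 3 -> R1=(0,8,0,0) value=8
Op 11: inc R1 by 5 -> R1=(0,13,0,0) value=13
Op 12: inc R0 by 2 -> R0=(7,5,0,0) value=12

Answer: 9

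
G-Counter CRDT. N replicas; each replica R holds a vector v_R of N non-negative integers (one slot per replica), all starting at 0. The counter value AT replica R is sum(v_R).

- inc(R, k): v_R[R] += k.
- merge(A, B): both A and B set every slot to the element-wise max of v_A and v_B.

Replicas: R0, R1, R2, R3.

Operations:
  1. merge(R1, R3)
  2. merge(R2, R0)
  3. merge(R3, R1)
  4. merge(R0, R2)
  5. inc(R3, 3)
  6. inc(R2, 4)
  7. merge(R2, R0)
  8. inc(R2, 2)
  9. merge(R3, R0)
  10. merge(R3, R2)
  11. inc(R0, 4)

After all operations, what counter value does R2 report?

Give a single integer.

Answer: 9

Derivation:
Op 1: merge R1<->R3 -> R1=(0,0,0,0) R3=(0,0,0,0)
Op 2: merge R2<->R0 -> R2=(0,0,0,0) R0=(0,0,0,0)
Op 3: merge R3<->R1 -> R3=(0,0,0,0) R1=(0,0,0,0)
Op 4: merge R0<->R2 -> R0=(0,0,0,0) R2=(0,0,0,0)
Op 5: inc R3 by 3 -> R3=(0,0,0,3) value=3
Op 6: inc R2 by 4 -> R2=(0,0,4,0) value=4
Op 7: merge R2<->R0 -> R2=(0,0,4,0) R0=(0,0,4,0)
Op 8: inc R2 by 2 -> R2=(0,0,6,0) value=6
Op 9: merge R3<->R0 -> R3=(0,0,4,3) R0=(0,0,4,3)
Op 10: merge R3<->R2 -> R3=(0,0,6,3) R2=(0,0,6,3)
Op 11: inc R0 by 4 -> R0=(4,0,4,3) value=11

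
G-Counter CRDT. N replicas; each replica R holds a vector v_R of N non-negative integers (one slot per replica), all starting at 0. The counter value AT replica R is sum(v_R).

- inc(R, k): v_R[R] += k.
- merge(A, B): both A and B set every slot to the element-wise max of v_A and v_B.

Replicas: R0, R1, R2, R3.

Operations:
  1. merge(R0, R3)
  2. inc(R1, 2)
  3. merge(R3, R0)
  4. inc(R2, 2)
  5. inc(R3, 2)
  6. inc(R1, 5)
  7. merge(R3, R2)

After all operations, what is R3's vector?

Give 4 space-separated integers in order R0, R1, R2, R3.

Answer: 0 0 2 2

Derivation:
Op 1: merge R0<->R3 -> R0=(0,0,0,0) R3=(0,0,0,0)
Op 2: inc R1 by 2 -> R1=(0,2,0,0) value=2
Op 3: merge R3<->R0 -> R3=(0,0,0,0) R0=(0,0,0,0)
Op 4: inc R2 by 2 -> R2=(0,0,2,0) value=2
Op 5: inc R3 by 2 -> R3=(0,0,0,2) value=2
Op 6: inc R1 by 5 -> R1=(0,7,0,0) value=7
Op 7: merge R3<->R2 -> R3=(0,0,2,2) R2=(0,0,2,2)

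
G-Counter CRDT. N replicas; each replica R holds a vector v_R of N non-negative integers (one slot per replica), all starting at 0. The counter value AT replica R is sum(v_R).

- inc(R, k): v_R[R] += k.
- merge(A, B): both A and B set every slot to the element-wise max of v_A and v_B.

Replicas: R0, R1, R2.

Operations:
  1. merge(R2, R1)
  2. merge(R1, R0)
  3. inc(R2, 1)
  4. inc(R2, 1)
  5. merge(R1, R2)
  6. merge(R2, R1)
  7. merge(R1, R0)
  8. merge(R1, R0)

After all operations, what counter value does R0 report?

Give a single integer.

Answer: 2

Derivation:
Op 1: merge R2<->R1 -> R2=(0,0,0) R1=(0,0,0)
Op 2: merge R1<->R0 -> R1=(0,0,0) R0=(0,0,0)
Op 3: inc R2 by 1 -> R2=(0,0,1) value=1
Op 4: inc R2 by 1 -> R2=(0,0,2) value=2
Op 5: merge R1<->R2 -> R1=(0,0,2) R2=(0,0,2)
Op 6: merge R2<->R1 -> R2=(0,0,2) R1=(0,0,2)
Op 7: merge R1<->R0 -> R1=(0,0,2) R0=(0,0,2)
Op 8: merge R1<->R0 -> R1=(0,0,2) R0=(0,0,2)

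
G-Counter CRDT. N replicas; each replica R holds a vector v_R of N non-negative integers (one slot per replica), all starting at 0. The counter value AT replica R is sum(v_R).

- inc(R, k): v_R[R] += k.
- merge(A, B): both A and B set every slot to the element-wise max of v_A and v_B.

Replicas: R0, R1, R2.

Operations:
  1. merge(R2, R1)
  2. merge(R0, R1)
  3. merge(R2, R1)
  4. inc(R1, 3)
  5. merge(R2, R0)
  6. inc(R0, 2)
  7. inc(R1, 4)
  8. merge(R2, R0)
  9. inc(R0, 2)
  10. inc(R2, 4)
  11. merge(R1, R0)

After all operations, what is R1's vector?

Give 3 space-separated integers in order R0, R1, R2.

Op 1: merge R2<->R1 -> R2=(0,0,0) R1=(0,0,0)
Op 2: merge R0<->R1 -> R0=(0,0,0) R1=(0,0,0)
Op 3: merge R2<->R1 -> R2=(0,0,0) R1=(0,0,0)
Op 4: inc R1 by 3 -> R1=(0,3,0) value=3
Op 5: merge R2<->R0 -> R2=(0,0,0) R0=(0,0,0)
Op 6: inc R0 by 2 -> R0=(2,0,0) value=2
Op 7: inc R1 by 4 -> R1=(0,7,0) value=7
Op 8: merge R2<->R0 -> R2=(2,0,0) R0=(2,0,0)
Op 9: inc R0 by 2 -> R0=(4,0,0) value=4
Op 10: inc R2 by 4 -> R2=(2,0,4) value=6
Op 11: merge R1<->R0 -> R1=(4,7,0) R0=(4,7,0)

Answer: 4 7 0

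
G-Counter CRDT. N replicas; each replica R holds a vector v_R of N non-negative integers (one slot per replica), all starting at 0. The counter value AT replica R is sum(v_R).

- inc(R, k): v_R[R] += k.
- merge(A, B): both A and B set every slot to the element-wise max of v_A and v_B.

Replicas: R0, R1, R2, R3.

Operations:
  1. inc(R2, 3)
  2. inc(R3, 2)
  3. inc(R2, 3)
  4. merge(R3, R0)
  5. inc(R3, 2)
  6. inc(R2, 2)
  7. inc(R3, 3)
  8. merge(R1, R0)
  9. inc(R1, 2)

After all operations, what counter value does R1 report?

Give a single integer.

Op 1: inc R2 by 3 -> R2=(0,0,3,0) value=3
Op 2: inc R3 by 2 -> R3=(0,0,0,2) value=2
Op 3: inc R2 by 3 -> R2=(0,0,6,0) value=6
Op 4: merge R3<->R0 -> R3=(0,0,0,2) R0=(0,0,0,2)
Op 5: inc R3 by 2 -> R3=(0,0,0,4) value=4
Op 6: inc R2 by 2 -> R2=(0,0,8,0) value=8
Op 7: inc R3 by 3 -> R3=(0,0,0,7) value=7
Op 8: merge R1<->R0 -> R1=(0,0,0,2) R0=(0,0,0,2)
Op 9: inc R1 by 2 -> R1=(0,2,0,2) value=4

Answer: 4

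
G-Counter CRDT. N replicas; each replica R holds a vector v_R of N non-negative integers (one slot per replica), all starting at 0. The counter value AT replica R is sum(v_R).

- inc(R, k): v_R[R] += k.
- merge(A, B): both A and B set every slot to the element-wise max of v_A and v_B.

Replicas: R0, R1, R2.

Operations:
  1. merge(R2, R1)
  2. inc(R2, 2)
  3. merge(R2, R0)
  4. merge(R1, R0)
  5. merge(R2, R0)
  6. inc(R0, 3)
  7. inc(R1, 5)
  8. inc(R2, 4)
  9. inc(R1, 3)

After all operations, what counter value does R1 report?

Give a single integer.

Answer: 10

Derivation:
Op 1: merge R2<->R1 -> R2=(0,0,0) R1=(0,0,0)
Op 2: inc R2 by 2 -> R2=(0,0,2) value=2
Op 3: merge R2<->R0 -> R2=(0,0,2) R0=(0,0,2)
Op 4: merge R1<->R0 -> R1=(0,0,2) R0=(0,0,2)
Op 5: merge R2<->R0 -> R2=(0,0,2) R0=(0,0,2)
Op 6: inc R0 by 3 -> R0=(3,0,2) value=5
Op 7: inc R1 by 5 -> R1=(0,5,2) value=7
Op 8: inc R2 by 4 -> R2=(0,0,6) value=6
Op 9: inc R1 by 3 -> R1=(0,8,2) value=10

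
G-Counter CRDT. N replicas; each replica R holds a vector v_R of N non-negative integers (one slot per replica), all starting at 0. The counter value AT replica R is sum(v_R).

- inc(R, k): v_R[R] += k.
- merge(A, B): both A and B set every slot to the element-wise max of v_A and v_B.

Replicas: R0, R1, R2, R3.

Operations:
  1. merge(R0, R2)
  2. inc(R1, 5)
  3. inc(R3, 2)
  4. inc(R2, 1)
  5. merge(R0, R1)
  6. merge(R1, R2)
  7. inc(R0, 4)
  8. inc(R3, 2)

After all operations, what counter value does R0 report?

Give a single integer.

Op 1: merge R0<->R2 -> R0=(0,0,0,0) R2=(0,0,0,0)
Op 2: inc R1 by 5 -> R1=(0,5,0,0) value=5
Op 3: inc R3 by 2 -> R3=(0,0,0,2) value=2
Op 4: inc R2 by 1 -> R2=(0,0,1,0) value=1
Op 5: merge R0<->R1 -> R0=(0,5,0,0) R1=(0,5,0,0)
Op 6: merge R1<->R2 -> R1=(0,5,1,0) R2=(0,5,1,0)
Op 7: inc R0 by 4 -> R0=(4,5,0,0) value=9
Op 8: inc R3 by 2 -> R3=(0,0,0,4) value=4

Answer: 9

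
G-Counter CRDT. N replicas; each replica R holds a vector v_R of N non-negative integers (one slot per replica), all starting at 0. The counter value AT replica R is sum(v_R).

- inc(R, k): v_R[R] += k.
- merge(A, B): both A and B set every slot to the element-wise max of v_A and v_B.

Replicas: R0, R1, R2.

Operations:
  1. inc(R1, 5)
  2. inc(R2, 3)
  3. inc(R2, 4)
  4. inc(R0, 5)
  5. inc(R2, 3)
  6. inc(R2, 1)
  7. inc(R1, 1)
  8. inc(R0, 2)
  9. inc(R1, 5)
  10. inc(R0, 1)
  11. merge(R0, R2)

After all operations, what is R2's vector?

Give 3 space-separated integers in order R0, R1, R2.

Answer: 8 0 11

Derivation:
Op 1: inc R1 by 5 -> R1=(0,5,0) value=5
Op 2: inc R2 by 3 -> R2=(0,0,3) value=3
Op 3: inc R2 by 4 -> R2=(0,0,7) value=7
Op 4: inc R0 by 5 -> R0=(5,0,0) value=5
Op 5: inc R2 by 3 -> R2=(0,0,10) value=10
Op 6: inc R2 by 1 -> R2=(0,0,11) value=11
Op 7: inc R1 by 1 -> R1=(0,6,0) value=6
Op 8: inc R0 by 2 -> R0=(7,0,0) value=7
Op 9: inc R1 by 5 -> R1=(0,11,0) value=11
Op 10: inc R0 by 1 -> R0=(8,0,0) value=8
Op 11: merge R0<->R2 -> R0=(8,0,11) R2=(8,0,11)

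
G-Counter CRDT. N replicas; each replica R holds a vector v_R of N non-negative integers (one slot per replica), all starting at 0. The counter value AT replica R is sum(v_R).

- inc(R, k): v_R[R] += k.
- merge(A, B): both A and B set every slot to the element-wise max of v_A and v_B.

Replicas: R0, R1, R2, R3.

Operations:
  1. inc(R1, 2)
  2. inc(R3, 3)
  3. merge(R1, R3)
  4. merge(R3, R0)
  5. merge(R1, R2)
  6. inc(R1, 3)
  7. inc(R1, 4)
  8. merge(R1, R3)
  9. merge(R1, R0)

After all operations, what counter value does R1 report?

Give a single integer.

Op 1: inc R1 by 2 -> R1=(0,2,0,0) value=2
Op 2: inc R3 by 3 -> R3=(0,0,0,3) value=3
Op 3: merge R1<->R3 -> R1=(0,2,0,3) R3=(0,2,0,3)
Op 4: merge R3<->R0 -> R3=(0,2,0,3) R0=(0,2,0,3)
Op 5: merge R1<->R2 -> R1=(0,2,0,3) R2=(0,2,0,3)
Op 6: inc R1 by 3 -> R1=(0,5,0,3) value=8
Op 7: inc R1 by 4 -> R1=(0,9,0,3) value=12
Op 8: merge R1<->R3 -> R1=(0,9,0,3) R3=(0,9,0,3)
Op 9: merge R1<->R0 -> R1=(0,9,0,3) R0=(0,9,0,3)

Answer: 12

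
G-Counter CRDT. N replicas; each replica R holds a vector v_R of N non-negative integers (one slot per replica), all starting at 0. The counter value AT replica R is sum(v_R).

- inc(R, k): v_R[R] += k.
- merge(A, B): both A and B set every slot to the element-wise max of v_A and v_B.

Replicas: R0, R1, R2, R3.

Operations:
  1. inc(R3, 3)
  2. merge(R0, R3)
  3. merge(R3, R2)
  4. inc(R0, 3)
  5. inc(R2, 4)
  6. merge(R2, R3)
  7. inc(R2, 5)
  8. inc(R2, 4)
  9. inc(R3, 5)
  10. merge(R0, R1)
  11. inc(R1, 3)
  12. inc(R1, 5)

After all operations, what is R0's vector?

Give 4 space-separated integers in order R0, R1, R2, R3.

Answer: 3 0 0 3

Derivation:
Op 1: inc R3 by 3 -> R3=(0,0,0,3) value=3
Op 2: merge R0<->R3 -> R0=(0,0,0,3) R3=(0,0,0,3)
Op 3: merge R3<->R2 -> R3=(0,0,0,3) R2=(0,0,0,3)
Op 4: inc R0 by 3 -> R0=(3,0,0,3) value=6
Op 5: inc R2 by 4 -> R2=(0,0,4,3) value=7
Op 6: merge R2<->R3 -> R2=(0,0,4,3) R3=(0,0,4,3)
Op 7: inc R2 by 5 -> R2=(0,0,9,3) value=12
Op 8: inc R2 by 4 -> R2=(0,0,13,3) value=16
Op 9: inc R3 by 5 -> R3=(0,0,4,8) value=12
Op 10: merge R0<->R1 -> R0=(3,0,0,3) R1=(3,0,0,3)
Op 11: inc R1 by 3 -> R1=(3,3,0,3) value=9
Op 12: inc R1 by 5 -> R1=(3,8,0,3) value=14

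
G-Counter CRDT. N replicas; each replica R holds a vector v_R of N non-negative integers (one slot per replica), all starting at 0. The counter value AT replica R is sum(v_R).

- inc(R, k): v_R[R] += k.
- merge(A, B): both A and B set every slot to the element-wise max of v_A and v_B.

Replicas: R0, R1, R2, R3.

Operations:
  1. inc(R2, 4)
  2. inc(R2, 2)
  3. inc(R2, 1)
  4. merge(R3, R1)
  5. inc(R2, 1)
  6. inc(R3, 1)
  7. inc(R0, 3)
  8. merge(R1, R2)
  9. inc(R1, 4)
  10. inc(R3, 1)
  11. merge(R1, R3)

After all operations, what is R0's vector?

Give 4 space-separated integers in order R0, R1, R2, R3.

Answer: 3 0 0 0

Derivation:
Op 1: inc R2 by 4 -> R2=(0,0,4,0) value=4
Op 2: inc R2 by 2 -> R2=(0,0,6,0) value=6
Op 3: inc R2 by 1 -> R2=(0,0,7,0) value=7
Op 4: merge R3<->R1 -> R3=(0,0,0,0) R1=(0,0,0,0)
Op 5: inc R2 by 1 -> R2=(0,0,8,0) value=8
Op 6: inc R3 by 1 -> R3=(0,0,0,1) value=1
Op 7: inc R0 by 3 -> R0=(3,0,0,0) value=3
Op 8: merge R1<->R2 -> R1=(0,0,8,0) R2=(0,0,8,0)
Op 9: inc R1 by 4 -> R1=(0,4,8,0) value=12
Op 10: inc R3 by 1 -> R3=(0,0,0,2) value=2
Op 11: merge R1<->R3 -> R1=(0,4,8,2) R3=(0,4,8,2)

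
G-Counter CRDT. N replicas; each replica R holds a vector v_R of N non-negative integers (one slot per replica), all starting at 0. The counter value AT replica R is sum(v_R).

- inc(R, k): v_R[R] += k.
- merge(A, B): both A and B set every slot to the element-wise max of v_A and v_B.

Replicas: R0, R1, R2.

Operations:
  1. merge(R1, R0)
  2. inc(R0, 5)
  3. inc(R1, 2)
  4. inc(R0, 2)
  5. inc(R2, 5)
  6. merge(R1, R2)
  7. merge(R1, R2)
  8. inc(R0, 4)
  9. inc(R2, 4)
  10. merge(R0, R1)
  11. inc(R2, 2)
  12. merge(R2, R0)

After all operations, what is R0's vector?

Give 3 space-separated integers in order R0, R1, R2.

Op 1: merge R1<->R0 -> R1=(0,0,0) R0=(0,0,0)
Op 2: inc R0 by 5 -> R0=(5,0,0) value=5
Op 3: inc R1 by 2 -> R1=(0,2,0) value=2
Op 4: inc R0 by 2 -> R0=(7,0,0) value=7
Op 5: inc R2 by 5 -> R2=(0,0,5) value=5
Op 6: merge R1<->R2 -> R1=(0,2,5) R2=(0,2,5)
Op 7: merge R1<->R2 -> R1=(0,2,5) R2=(0,2,5)
Op 8: inc R0 by 4 -> R0=(11,0,0) value=11
Op 9: inc R2 by 4 -> R2=(0,2,9) value=11
Op 10: merge R0<->R1 -> R0=(11,2,5) R1=(11,2,5)
Op 11: inc R2 by 2 -> R2=(0,2,11) value=13
Op 12: merge R2<->R0 -> R2=(11,2,11) R0=(11,2,11)

Answer: 11 2 11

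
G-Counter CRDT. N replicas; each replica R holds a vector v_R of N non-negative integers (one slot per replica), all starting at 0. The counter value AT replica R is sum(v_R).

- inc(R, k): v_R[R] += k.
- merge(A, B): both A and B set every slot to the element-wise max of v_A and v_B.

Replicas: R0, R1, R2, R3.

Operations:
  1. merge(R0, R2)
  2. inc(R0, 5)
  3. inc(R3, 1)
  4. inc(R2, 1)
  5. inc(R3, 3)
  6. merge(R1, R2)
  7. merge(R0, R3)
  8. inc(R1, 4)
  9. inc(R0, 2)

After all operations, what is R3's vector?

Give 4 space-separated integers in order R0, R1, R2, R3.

Answer: 5 0 0 4

Derivation:
Op 1: merge R0<->R2 -> R0=(0,0,0,0) R2=(0,0,0,0)
Op 2: inc R0 by 5 -> R0=(5,0,0,0) value=5
Op 3: inc R3 by 1 -> R3=(0,0,0,1) value=1
Op 4: inc R2 by 1 -> R2=(0,0,1,0) value=1
Op 5: inc R3 by 3 -> R3=(0,0,0,4) value=4
Op 6: merge R1<->R2 -> R1=(0,0,1,0) R2=(0,0,1,0)
Op 7: merge R0<->R3 -> R0=(5,0,0,4) R3=(5,0,0,4)
Op 8: inc R1 by 4 -> R1=(0,4,1,0) value=5
Op 9: inc R0 by 2 -> R0=(7,0,0,4) value=11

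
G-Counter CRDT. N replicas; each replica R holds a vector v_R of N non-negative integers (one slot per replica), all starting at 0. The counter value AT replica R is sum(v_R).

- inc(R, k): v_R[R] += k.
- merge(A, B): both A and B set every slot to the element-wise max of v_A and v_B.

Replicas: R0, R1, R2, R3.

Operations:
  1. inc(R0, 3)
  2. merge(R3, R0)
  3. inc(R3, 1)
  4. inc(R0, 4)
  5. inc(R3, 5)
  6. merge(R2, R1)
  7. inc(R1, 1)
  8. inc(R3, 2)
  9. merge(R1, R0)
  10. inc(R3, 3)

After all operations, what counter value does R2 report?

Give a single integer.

Op 1: inc R0 by 3 -> R0=(3,0,0,0) value=3
Op 2: merge R3<->R0 -> R3=(3,0,0,0) R0=(3,0,0,0)
Op 3: inc R3 by 1 -> R3=(3,0,0,1) value=4
Op 4: inc R0 by 4 -> R0=(7,0,0,0) value=7
Op 5: inc R3 by 5 -> R3=(3,0,0,6) value=9
Op 6: merge R2<->R1 -> R2=(0,0,0,0) R1=(0,0,0,0)
Op 7: inc R1 by 1 -> R1=(0,1,0,0) value=1
Op 8: inc R3 by 2 -> R3=(3,0,0,8) value=11
Op 9: merge R1<->R0 -> R1=(7,1,0,0) R0=(7,1,0,0)
Op 10: inc R3 by 3 -> R3=(3,0,0,11) value=14

Answer: 0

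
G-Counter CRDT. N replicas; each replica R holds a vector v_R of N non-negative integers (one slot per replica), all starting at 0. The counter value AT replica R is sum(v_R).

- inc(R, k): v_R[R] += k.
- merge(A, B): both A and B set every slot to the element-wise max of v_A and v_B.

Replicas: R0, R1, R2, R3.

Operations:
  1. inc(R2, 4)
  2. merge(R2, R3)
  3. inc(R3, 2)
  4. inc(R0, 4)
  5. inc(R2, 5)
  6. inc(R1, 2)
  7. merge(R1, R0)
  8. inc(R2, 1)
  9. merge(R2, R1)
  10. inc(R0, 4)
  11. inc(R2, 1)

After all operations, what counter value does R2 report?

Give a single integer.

Answer: 17

Derivation:
Op 1: inc R2 by 4 -> R2=(0,0,4,0) value=4
Op 2: merge R2<->R3 -> R2=(0,0,4,0) R3=(0,0,4,0)
Op 3: inc R3 by 2 -> R3=(0,0,4,2) value=6
Op 4: inc R0 by 4 -> R0=(4,0,0,0) value=4
Op 5: inc R2 by 5 -> R2=(0,0,9,0) value=9
Op 6: inc R1 by 2 -> R1=(0,2,0,0) value=2
Op 7: merge R1<->R0 -> R1=(4,2,0,0) R0=(4,2,0,0)
Op 8: inc R2 by 1 -> R2=(0,0,10,0) value=10
Op 9: merge R2<->R1 -> R2=(4,2,10,0) R1=(4,2,10,0)
Op 10: inc R0 by 4 -> R0=(8,2,0,0) value=10
Op 11: inc R2 by 1 -> R2=(4,2,11,0) value=17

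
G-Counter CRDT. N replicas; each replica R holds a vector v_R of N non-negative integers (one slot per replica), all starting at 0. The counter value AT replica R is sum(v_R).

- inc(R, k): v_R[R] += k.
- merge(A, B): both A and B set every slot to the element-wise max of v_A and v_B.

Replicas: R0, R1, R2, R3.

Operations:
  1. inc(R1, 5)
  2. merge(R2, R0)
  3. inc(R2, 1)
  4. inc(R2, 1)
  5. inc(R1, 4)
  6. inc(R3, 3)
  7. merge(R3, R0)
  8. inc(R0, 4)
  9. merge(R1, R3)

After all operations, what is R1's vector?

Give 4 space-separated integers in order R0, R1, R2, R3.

Answer: 0 9 0 3

Derivation:
Op 1: inc R1 by 5 -> R1=(0,5,0,0) value=5
Op 2: merge R2<->R0 -> R2=(0,0,0,0) R0=(0,0,0,0)
Op 3: inc R2 by 1 -> R2=(0,0,1,0) value=1
Op 4: inc R2 by 1 -> R2=(0,0,2,0) value=2
Op 5: inc R1 by 4 -> R1=(0,9,0,0) value=9
Op 6: inc R3 by 3 -> R3=(0,0,0,3) value=3
Op 7: merge R3<->R0 -> R3=(0,0,0,3) R0=(0,0,0,3)
Op 8: inc R0 by 4 -> R0=(4,0,0,3) value=7
Op 9: merge R1<->R3 -> R1=(0,9,0,3) R3=(0,9,0,3)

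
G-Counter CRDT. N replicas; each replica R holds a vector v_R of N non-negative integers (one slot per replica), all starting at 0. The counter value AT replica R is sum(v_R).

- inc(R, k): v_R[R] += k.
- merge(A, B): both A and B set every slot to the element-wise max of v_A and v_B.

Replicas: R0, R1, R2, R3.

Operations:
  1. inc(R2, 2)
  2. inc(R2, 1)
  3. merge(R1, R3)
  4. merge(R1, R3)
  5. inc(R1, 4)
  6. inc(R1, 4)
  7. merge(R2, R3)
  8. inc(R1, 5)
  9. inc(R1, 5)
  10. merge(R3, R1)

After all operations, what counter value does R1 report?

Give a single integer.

Answer: 21

Derivation:
Op 1: inc R2 by 2 -> R2=(0,0,2,0) value=2
Op 2: inc R2 by 1 -> R2=(0,0,3,0) value=3
Op 3: merge R1<->R3 -> R1=(0,0,0,0) R3=(0,0,0,0)
Op 4: merge R1<->R3 -> R1=(0,0,0,0) R3=(0,0,0,0)
Op 5: inc R1 by 4 -> R1=(0,4,0,0) value=4
Op 6: inc R1 by 4 -> R1=(0,8,0,0) value=8
Op 7: merge R2<->R3 -> R2=(0,0,3,0) R3=(0,0,3,0)
Op 8: inc R1 by 5 -> R1=(0,13,0,0) value=13
Op 9: inc R1 by 5 -> R1=(0,18,0,0) value=18
Op 10: merge R3<->R1 -> R3=(0,18,3,0) R1=(0,18,3,0)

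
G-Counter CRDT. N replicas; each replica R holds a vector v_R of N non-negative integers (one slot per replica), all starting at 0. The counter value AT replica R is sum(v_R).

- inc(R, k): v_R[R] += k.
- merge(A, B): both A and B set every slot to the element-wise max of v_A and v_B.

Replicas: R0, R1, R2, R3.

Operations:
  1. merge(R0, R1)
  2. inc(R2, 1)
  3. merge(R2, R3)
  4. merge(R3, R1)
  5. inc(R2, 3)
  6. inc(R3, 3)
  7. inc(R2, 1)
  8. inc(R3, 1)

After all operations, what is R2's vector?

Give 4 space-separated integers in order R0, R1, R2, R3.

Op 1: merge R0<->R1 -> R0=(0,0,0,0) R1=(0,0,0,0)
Op 2: inc R2 by 1 -> R2=(0,0,1,0) value=1
Op 3: merge R2<->R3 -> R2=(0,0,1,0) R3=(0,0,1,0)
Op 4: merge R3<->R1 -> R3=(0,0,1,0) R1=(0,0,1,0)
Op 5: inc R2 by 3 -> R2=(0,0,4,0) value=4
Op 6: inc R3 by 3 -> R3=(0,0,1,3) value=4
Op 7: inc R2 by 1 -> R2=(0,0,5,0) value=5
Op 8: inc R3 by 1 -> R3=(0,0,1,4) value=5

Answer: 0 0 5 0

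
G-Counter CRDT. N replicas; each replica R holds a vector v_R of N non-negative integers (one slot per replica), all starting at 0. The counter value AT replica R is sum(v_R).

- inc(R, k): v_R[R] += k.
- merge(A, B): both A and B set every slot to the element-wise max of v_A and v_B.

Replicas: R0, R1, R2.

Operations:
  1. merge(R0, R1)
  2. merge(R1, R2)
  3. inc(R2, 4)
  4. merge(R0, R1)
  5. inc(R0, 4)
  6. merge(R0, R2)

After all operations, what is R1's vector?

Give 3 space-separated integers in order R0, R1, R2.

Answer: 0 0 0

Derivation:
Op 1: merge R0<->R1 -> R0=(0,0,0) R1=(0,0,0)
Op 2: merge R1<->R2 -> R1=(0,0,0) R2=(0,0,0)
Op 3: inc R2 by 4 -> R2=(0,0,4) value=4
Op 4: merge R0<->R1 -> R0=(0,0,0) R1=(0,0,0)
Op 5: inc R0 by 4 -> R0=(4,0,0) value=4
Op 6: merge R0<->R2 -> R0=(4,0,4) R2=(4,0,4)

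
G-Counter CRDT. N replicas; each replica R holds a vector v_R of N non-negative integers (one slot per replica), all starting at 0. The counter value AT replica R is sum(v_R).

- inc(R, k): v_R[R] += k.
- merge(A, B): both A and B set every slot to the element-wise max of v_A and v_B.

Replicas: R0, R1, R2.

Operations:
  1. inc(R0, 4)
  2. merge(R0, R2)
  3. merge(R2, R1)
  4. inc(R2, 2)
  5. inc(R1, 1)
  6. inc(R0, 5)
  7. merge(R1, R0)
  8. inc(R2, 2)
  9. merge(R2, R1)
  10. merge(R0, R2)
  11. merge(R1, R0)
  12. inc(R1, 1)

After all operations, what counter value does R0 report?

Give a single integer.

Op 1: inc R0 by 4 -> R0=(4,0,0) value=4
Op 2: merge R0<->R2 -> R0=(4,0,0) R2=(4,0,0)
Op 3: merge R2<->R1 -> R2=(4,0,0) R1=(4,0,0)
Op 4: inc R2 by 2 -> R2=(4,0,2) value=6
Op 5: inc R1 by 1 -> R1=(4,1,0) value=5
Op 6: inc R0 by 5 -> R0=(9,0,0) value=9
Op 7: merge R1<->R0 -> R1=(9,1,0) R0=(9,1,0)
Op 8: inc R2 by 2 -> R2=(4,0,4) value=8
Op 9: merge R2<->R1 -> R2=(9,1,4) R1=(9,1,4)
Op 10: merge R0<->R2 -> R0=(9,1,4) R2=(9,1,4)
Op 11: merge R1<->R0 -> R1=(9,1,4) R0=(9,1,4)
Op 12: inc R1 by 1 -> R1=(9,2,4) value=15

Answer: 14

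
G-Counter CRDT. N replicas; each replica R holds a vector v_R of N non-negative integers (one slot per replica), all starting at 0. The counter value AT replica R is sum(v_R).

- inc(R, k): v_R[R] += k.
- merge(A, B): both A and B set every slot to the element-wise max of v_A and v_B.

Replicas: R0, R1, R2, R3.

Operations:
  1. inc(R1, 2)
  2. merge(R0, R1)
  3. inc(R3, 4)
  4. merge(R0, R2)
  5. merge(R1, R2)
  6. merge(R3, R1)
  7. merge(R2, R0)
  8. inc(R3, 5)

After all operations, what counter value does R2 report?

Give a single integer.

Op 1: inc R1 by 2 -> R1=(0,2,0,0) value=2
Op 2: merge R0<->R1 -> R0=(0,2,0,0) R1=(0,2,0,0)
Op 3: inc R3 by 4 -> R3=(0,0,0,4) value=4
Op 4: merge R0<->R2 -> R0=(0,2,0,0) R2=(0,2,0,0)
Op 5: merge R1<->R2 -> R1=(0,2,0,0) R2=(0,2,0,0)
Op 6: merge R3<->R1 -> R3=(0,2,0,4) R1=(0,2,0,4)
Op 7: merge R2<->R0 -> R2=(0,2,0,0) R0=(0,2,0,0)
Op 8: inc R3 by 5 -> R3=(0,2,0,9) value=11

Answer: 2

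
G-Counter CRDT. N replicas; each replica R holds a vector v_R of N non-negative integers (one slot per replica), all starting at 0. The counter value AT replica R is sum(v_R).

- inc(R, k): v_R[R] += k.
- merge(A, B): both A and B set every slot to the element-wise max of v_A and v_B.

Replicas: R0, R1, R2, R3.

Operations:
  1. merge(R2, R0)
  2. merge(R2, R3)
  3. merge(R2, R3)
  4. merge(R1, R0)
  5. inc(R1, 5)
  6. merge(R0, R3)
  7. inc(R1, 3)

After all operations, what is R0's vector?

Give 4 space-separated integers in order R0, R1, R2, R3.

Op 1: merge R2<->R0 -> R2=(0,0,0,0) R0=(0,0,0,0)
Op 2: merge R2<->R3 -> R2=(0,0,0,0) R3=(0,0,0,0)
Op 3: merge R2<->R3 -> R2=(0,0,0,0) R3=(0,0,0,0)
Op 4: merge R1<->R0 -> R1=(0,0,0,0) R0=(0,0,0,0)
Op 5: inc R1 by 5 -> R1=(0,5,0,0) value=5
Op 6: merge R0<->R3 -> R0=(0,0,0,0) R3=(0,0,0,0)
Op 7: inc R1 by 3 -> R1=(0,8,0,0) value=8

Answer: 0 0 0 0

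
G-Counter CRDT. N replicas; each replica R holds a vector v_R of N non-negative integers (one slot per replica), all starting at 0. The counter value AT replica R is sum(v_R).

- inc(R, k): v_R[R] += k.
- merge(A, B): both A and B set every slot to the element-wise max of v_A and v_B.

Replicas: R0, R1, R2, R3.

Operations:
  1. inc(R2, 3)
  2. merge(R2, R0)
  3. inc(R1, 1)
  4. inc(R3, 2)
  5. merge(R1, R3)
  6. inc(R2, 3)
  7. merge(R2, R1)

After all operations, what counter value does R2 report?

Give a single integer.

Op 1: inc R2 by 3 -> R2=(0,0,3,0) value=3
Op 2: merge R2<->R0 -> R2=(0,0,3,0) R0=(0,0,3,0)
Op 3: inc R1 by 1 -> R1=(0,1,0,0) value=1
Op 4: inc R3 by 2 -> R3=(0,0,0,2) value=2
Op 5: merge R1<->R3 -> R1=(0,1,0,2) R3=(0,1,0,2)
Op 6: inc R2 by 3 -> R2=(0,0,6,0) value=6
Op 7: merge R2<->R1 -> R2=(0,1,6,2) R1=(0,1,6,2)

Answer: 9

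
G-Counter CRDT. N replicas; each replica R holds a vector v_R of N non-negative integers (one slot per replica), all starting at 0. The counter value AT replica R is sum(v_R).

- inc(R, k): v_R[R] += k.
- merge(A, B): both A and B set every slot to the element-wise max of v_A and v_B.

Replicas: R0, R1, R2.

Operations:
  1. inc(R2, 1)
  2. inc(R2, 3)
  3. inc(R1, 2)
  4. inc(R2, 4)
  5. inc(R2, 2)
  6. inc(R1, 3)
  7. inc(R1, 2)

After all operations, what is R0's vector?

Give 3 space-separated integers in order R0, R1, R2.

Op 1: inc R2 by 1 -> R2=(0,0,1) value=1
Op 2: inc R2 by 3 -> R2=(0,0,4) value=4
Op 3: inc R1 by 2 -> R1=(0,2,0) value=2
Op 4: inc R2 by 4 -> R2=(0,0,8) value=8
Op 5: inc R2 by 2 -> R2=(0,0,10) value=10
Op 6: inc R1 by 3 -> R1=(0,5,0) value=5
Op 7: inc R1 by 2 -> R1=(0,7,0) value=7

Answer: 0 0 0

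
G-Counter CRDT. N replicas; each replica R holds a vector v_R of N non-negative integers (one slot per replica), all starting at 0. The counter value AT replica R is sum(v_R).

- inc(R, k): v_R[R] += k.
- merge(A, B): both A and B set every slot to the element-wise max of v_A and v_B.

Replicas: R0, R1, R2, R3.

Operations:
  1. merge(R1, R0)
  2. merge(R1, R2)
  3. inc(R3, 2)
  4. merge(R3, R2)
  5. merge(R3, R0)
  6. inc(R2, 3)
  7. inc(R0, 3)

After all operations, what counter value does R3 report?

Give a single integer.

Op 1: merge R1<->R0 -> R1=(0,0,0,0) R0=(0,0,0,0)
Op 2: merge R1<->R2 -> R1=(0,0,0,0) R2=(0,0,0,0)
Op 3: inc R3 by 2 -> R3=(0,0,0,2) value=2
Op 4: merge R3<->R2 -> R3=(0,0,0,2) R2=(0,0,0,2)
Op 5: merge R3<->R0 -> R3=(0,0,0,2) R0=(0,0,0,2)
Op 6: inc R2 by 3 -> R2=(0,0,3,2) value=5
Op 7: inc R0 by 3 -> R0=(3,0,0,2) value=5

Answer: 2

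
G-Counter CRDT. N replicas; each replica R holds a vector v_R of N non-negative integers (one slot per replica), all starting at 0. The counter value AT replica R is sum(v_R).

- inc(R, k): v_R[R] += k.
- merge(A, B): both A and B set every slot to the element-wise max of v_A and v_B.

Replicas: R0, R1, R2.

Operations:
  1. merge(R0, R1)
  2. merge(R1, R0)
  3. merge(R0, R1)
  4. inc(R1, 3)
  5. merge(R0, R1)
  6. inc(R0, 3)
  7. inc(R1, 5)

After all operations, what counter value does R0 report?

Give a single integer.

Op 1: merge R0<->R1 -> R0=(0,0,0) R1=(0,0,0)
Op 2: merge R1<->R0 -> R1=(0,0,0) R0=(0,0,0)
Op 3: merge R0<->R1 -> R0=(0,0,0) R1=(0,0,0)
Op 4: inc R1 by 3 -> R1=(0,3,0) value=3
Op 5: merge R0<->R1 -> R0=(0,3,0) R1=(0,3,0)
Op 6: inc R0 by 3 -> R0=(3,3,0) value=6
Op 7: inc R1 by 5 -> R1=(0,8,0) value=8

Answer: 6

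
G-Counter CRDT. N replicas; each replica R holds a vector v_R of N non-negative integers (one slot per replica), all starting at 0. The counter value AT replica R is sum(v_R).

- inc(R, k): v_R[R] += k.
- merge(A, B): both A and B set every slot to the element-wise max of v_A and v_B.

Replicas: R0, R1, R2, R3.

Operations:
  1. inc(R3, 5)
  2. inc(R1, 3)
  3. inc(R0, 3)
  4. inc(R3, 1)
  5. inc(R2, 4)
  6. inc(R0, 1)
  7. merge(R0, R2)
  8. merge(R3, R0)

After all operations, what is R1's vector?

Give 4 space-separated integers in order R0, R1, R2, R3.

Op 1: inc R3 by 5 -> R3=(0,0,0,5) value=5
Op 2: inc R1 by 3 -> R1=(0,3,0,0) value=3
Op 3: inc R0 by 3 -> R0=(3,0,0,0) value=3
Op 4: inc R3 by 1 -> R3=(0,0,0,6) value=6
Op 5: inc R2 by 4 -> R2=(0,0,4,0) value=4
Op 6: inc R0 by 1 -> R0=(4,0,0,0) value=4
Op 7: merge R0<->R2 -> R0=(4,0,4,0) R2=(4,0,4,0)
Op 8: merge R3<->R0 -> R3=(4,0,4,6) R0=(4,0,4,6)

Answer: 0 3 0 0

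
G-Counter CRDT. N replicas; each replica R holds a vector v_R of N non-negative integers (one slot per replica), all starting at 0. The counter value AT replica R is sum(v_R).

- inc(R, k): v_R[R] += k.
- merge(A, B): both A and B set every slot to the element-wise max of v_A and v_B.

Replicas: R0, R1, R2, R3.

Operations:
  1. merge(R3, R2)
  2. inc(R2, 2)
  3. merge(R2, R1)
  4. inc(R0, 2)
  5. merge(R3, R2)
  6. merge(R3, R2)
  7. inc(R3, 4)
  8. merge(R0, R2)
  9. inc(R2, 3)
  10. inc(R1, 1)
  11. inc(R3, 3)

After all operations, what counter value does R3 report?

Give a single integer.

Answer: 9

Derivation:
Op 1: merge R3<->R2 -> R3=(0,0,0,0) R2=(0,0,0,0)
Op 2: inc R2 by 2 -> R2=(0,0,2,0) value=2
Op 3: merge R2<->R1 -> R2=(0,0,2,0) R1=(0,0,2,0)
Op 4: inc R0 by 2 -> R0=(2,0,0,0) value=2
Op 5: merge R3<->R2 -> R3=(0,0,2,0) R2=(0,0,2,0)
Op 6: merge R3<->R2 -> R3=(0,0,2,0) R2=(0,0,2,0)
Op 7: inc R3 by 4 -> R3=(0,0,2,4) value=6
Op 8: merge R0<->R2 -> R0=(2,0,2,0) R2=(2,0,2,0)
Op 9: inc R2 by 3 -> R2=(2,0,5,0) value=7
Op 10: inc R1 by 1 -> R1=(0,1,2,0) value=3
Op 11: inc R3 by 3 -> R3=(0,0,2,7) value=9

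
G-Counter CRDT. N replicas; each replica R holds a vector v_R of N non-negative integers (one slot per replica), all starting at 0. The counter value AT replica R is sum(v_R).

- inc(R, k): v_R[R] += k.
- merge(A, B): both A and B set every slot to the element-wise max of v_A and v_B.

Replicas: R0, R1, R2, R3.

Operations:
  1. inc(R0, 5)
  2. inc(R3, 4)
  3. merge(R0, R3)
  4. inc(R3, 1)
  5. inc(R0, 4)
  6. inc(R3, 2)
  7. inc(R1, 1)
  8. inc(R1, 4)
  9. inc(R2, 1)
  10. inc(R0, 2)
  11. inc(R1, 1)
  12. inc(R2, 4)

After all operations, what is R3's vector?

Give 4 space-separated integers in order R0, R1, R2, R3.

Answer: 5 0 0 7

Derivation:
Op 1: inc R0 by 5 -> R0=(5,0,0,0) value=5
Op 2: inc R3 by 4 -> R3=(0,0,0,4) value=4
Op 3: merge R0<->R3 -> R0=(5,0,0,4) R3=(5,0,0,4)
Op 4: inc R3 by 1 -> R3=(5,0,0,5) value=10
Op 5: inc R0 by 4 -> R0=(9,0,0,4) value=13
Op 6: inc R3 by 2 -> R3=(5,0,0,7) value=12
Op 7: inc R1 by 1 -> R1=(0,1,0,0) value=1
Op 8: inc R1 by 4 -> R1=(0,5,0,0) value=5
Op 9: inc R2 by 1 -> R2=(0,0,1,0) value=1
Op 10: inc R0 by 2 -> R0=(11,0,0,4) value=15
Op 11: inc R1 by 1 -> R1=(0,6,0,0) value=6
Op 12: inc R2 by 4 -> R2=(0,0,5,0) value=5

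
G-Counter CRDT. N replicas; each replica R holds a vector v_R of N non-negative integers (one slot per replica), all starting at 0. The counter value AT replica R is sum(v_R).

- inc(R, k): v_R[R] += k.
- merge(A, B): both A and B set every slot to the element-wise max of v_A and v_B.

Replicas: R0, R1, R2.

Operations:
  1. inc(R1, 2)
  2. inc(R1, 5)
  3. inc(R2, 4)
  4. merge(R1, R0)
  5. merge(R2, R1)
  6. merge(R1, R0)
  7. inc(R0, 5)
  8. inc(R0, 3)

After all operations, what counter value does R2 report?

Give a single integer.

Op 1: inc R1 by 2 -> R1=(0,2,0) value=2
Op 2: inc R1 by 5 -> R1=(0,7,0) value=7
Op 3: inc R2 by 4 -> R2=(0,0,4) value=4
Op 4: merge R1<->R0 -> R1=(0,7,0) R0=(0,7,0)
Op 5: merge R2<->R1 -> R2=(0,7,4) R1=(0,7,4)
Op 6: merge R1<->R0 -> R1=(0,7,4) R0=(0,7,4)
Op 7: inc R0 by 5 -> R0=(5,7,4) value=16
Op 8: inc R0 by 3 -> R0=(8,7,4) value=19

Answer: 11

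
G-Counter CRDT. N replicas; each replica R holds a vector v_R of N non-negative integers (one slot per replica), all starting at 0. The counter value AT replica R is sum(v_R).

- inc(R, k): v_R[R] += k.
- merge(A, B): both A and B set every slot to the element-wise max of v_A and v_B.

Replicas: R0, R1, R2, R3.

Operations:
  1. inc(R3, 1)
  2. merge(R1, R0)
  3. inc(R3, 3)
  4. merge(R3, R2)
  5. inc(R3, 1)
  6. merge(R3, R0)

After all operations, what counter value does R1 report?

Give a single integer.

Op 1: inc R3 by 1 -> R3=(0,0,0,1) value=1
Op 2: merge R1<->R0 -> R1=(0,0,0,0) R0=(0,0,0,0)
Op 3: inc R3 by 3 -> R3=(0,0,0,4) value=4
Op 4: merge R3<->R2 -> R3=(0,0,0,4) R2=(0,0,0,4)
Op 5: inc R3 by 1 -> R3=(0,0,0,5) value=5
Op 6: merge R3<->R0 -> R3=(0,0,0,5) R0=(0,0,0,5)

Answer: 0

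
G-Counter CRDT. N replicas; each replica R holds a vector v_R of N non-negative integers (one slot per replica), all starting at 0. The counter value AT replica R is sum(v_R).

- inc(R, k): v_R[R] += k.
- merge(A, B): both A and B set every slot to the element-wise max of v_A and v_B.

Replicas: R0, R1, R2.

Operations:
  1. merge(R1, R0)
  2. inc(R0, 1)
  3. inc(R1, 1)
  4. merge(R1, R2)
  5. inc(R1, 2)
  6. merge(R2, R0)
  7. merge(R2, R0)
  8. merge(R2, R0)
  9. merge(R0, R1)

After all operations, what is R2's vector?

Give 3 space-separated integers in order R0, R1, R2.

Answer: 1 1 0

Derivation:
Op 1: merge R1<->R0 -> R1=(0,0,0) R0=(0,0,0)
Op 2: inc R0 by 1 -> R0=(1,0,0) value=1
Op 3: inc R1 by 1 -> R1=(0,1,0) value=1
Op 4: merge R1<->R2 -> R1=(0,1,0) R2=(0,1,0)
Op 5: inc R1 by 2 -> R1=(0,3,0) value=3
Op 6: merge R2<->R0 -> R2=(1,1,0) R0=(1,1,0)
Op 7: merge R2<->R0 -> R2=(1,1,0) R0=(1,1,0)
Op 8: merge R2<->R0 -> R2=(1,1,0) R0=(1,1,0)
Op 9: merge R0<->R1 -> R0=(1,3,0) R1=(1,3,0)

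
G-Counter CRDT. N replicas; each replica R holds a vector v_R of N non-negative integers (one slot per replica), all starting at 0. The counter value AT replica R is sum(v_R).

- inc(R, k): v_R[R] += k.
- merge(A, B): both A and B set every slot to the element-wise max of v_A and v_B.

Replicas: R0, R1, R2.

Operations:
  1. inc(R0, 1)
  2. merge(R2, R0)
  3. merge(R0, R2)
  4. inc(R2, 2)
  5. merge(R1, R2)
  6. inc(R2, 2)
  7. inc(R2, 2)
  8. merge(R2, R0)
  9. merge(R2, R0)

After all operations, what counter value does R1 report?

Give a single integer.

Op 1: inc R0 by 1 -> R0=(1,0,0) value=1
Op 2: merge R2<->R0 -> R2=(1,0,0) R0=(1,0,0)
Op 3: merge R0<->R2 -> R0=(1,0,0) R2=(1,0,0)
Op 4: inc R2 by 2 -> R2=(1,0,2) value=3
Op 5: merge R1<->R2 -> R1=(1,0,2) R2=(1,0,2)
Op 6: inc R2 by 2 -> R2=(1,0,4) value=5
Op 7: inc R2 by 2 -> R2=(1,0,6) value=7
Op 8: merge R2<->R0 -> R2=(1,0,6) R0=(1,0,6)
Op 9: merge R2<->R0 -> R2=(1,0,6) R0=(1,0,6)

Answer: 3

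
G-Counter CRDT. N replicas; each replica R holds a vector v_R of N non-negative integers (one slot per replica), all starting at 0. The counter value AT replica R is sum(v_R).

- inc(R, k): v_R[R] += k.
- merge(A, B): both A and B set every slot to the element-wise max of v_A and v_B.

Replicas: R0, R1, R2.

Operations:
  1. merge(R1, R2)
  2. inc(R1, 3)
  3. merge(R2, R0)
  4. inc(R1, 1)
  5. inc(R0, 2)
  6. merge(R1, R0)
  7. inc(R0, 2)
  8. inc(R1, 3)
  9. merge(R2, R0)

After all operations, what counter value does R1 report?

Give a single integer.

Op 1: merge R1<->R2 -> R1=(0,0,0) R2=(0,0,0)
Op 2: inc R1 by 3 -> R1=(0,3,0) value=3
Op 3: merge R2<->R0 -> R2=(0,0,0) R0=(0,0,0)
Op 4: inc R1 by 1 -> R1=(0,4,0) value=4
Op 5: inc R0 by 2 -> R0=(2,0,0) value=2
Op 6: merge R1<->R0 -> R1=(2,4,0) R0=(2,4,0)
Op 7: inc R0 by 2 -> R0=(4,4,0) value=8
Op 8: inc R1 by 3 -> R1=(2,7,0) value=9
Op 9: merge R2<->R0 -> R2=(4,4,0) R0=(4,4,0)

Answer: 9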